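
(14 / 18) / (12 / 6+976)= 7 / 8802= 0.00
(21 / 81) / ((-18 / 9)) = -7 / 54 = -0.13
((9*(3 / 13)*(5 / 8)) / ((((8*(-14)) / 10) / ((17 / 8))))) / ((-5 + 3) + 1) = 11475 / 46592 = 0.25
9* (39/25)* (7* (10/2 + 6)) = 27027/25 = 1081.08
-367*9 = -3303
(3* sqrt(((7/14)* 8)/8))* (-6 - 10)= -24* sqrt(2)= -33.94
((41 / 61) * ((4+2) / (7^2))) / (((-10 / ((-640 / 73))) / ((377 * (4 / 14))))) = 11870976 / 1527379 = 7.77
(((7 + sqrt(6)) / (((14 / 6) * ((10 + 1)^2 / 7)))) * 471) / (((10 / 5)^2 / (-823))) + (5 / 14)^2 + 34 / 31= -22702.91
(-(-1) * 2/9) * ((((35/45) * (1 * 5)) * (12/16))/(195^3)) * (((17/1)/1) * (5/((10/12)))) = 119/13346775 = 0.00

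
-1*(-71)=71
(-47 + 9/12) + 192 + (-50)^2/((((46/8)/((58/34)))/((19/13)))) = 25003389/20332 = 1229.76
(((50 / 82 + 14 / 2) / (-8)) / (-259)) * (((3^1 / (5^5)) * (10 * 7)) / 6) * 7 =273 / 948125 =0.00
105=105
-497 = -497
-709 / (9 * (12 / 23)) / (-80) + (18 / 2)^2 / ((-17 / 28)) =-19318301 / 146880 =-131.52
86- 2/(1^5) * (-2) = 90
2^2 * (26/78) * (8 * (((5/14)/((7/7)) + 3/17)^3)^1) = 8193532/5055477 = 1.62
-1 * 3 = -3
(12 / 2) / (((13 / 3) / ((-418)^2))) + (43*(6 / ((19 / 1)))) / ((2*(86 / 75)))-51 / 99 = 3943958255 / 16302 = 241930.94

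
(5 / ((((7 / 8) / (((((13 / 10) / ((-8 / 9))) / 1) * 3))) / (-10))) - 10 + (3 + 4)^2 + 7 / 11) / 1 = 22357 / 77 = 290.35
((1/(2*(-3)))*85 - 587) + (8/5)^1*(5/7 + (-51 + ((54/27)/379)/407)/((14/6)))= -635.00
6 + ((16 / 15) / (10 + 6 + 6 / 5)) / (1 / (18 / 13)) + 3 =5079 / 559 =9.09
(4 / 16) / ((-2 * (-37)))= 1 / 296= 0.00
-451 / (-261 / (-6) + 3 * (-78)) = 2.37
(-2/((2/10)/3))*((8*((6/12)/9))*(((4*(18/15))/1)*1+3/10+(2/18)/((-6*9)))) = -49552/729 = -67.97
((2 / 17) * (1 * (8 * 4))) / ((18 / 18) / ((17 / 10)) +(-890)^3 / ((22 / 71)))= -0.00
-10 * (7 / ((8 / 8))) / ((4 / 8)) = -140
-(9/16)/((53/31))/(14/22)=-0.52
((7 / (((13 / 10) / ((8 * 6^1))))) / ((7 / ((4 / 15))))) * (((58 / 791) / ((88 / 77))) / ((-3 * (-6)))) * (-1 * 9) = -0.32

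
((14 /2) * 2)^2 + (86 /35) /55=377386 /1925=196.04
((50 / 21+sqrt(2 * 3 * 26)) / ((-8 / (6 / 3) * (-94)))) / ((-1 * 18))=-sqrt(39) / 3384 - 25 / 71064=-0.00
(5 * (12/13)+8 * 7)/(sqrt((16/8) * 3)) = 394 * sqrt(6)/39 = 24.75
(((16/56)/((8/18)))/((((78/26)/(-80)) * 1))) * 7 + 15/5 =-117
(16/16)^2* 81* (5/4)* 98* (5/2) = 99225/4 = 24806.25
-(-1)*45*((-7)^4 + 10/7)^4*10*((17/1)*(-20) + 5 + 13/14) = -5007878512672615598.04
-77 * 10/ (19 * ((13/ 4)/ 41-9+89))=-126280/ 249527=-0.51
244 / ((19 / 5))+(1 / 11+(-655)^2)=429089.30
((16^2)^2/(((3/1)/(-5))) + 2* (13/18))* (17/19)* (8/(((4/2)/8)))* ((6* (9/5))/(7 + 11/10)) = -2139066752/513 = -4169720.76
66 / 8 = 33 / 4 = 8.25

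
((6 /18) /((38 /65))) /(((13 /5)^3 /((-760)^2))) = 9500000 /507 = 18737.67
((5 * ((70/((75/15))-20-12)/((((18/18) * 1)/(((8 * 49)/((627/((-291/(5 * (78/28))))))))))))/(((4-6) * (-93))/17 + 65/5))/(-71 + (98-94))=-54298272/74089873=-0.73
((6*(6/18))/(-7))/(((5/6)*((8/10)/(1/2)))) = -3/14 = -0.21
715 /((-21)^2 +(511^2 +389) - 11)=143 /52388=0.00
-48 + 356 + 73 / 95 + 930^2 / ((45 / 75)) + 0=1441808.77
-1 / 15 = -0.07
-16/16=-1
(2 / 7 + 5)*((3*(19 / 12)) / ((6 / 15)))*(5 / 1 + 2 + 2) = 31635 / 56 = 564.91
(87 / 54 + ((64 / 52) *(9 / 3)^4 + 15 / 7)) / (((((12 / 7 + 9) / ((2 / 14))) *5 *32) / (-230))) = -779447 / 393120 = -1.98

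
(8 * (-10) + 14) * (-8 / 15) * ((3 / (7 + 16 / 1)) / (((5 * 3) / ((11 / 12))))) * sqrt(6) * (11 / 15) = 5324 * sqrt(6) / 25875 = 0.50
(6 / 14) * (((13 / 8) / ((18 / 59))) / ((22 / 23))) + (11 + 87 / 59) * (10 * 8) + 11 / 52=5672862479 / 5669664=1000.56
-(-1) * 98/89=98/89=1.10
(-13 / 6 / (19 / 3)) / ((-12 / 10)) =65 / 228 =0.29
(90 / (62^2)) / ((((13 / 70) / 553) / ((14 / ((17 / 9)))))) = 516.73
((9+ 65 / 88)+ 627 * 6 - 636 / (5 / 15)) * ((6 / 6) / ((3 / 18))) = 492027 / 44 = 11182.43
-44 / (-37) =44 / 37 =1.19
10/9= 1.11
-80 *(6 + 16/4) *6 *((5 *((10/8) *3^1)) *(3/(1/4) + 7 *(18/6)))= -2970000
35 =35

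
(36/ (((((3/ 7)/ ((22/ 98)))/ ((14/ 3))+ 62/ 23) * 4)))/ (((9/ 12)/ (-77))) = -297.61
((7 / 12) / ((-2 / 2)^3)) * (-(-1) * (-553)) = 3871 / 12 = 322.58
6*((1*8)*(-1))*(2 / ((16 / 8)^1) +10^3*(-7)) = 335952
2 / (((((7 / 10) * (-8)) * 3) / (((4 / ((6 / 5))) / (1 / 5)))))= -125 / 63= -1.98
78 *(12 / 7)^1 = 936 / 7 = 133.71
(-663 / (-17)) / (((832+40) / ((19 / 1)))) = 741 / 872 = 0.85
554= 554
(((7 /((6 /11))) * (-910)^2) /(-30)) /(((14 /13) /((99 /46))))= -65130065 /92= -707935.49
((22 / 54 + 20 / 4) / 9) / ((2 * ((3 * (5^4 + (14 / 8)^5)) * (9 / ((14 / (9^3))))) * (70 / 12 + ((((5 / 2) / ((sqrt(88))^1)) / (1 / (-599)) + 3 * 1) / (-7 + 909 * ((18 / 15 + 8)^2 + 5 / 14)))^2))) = 40332408644313704996847616000 * sqrt(22) / 120410729387441960025172956624143028813789909 + 309439750788830482569804305651389677568 / 5418482822434888201132783048086436296620545905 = 0.00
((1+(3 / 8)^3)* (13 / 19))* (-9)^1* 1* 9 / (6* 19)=-189189 / 369664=-0.51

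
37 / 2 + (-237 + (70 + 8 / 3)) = -875 / 6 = -145.83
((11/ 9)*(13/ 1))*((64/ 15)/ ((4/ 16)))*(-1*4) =-146432/ 135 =-1084.68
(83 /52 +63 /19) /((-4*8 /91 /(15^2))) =-7643475 /2432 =-3142.88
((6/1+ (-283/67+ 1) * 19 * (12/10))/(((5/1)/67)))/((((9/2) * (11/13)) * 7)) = -195988/5775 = -33.94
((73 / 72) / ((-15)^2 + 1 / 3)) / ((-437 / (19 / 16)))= -73 / 5970432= -0.00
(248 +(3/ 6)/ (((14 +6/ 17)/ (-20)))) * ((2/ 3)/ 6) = 10057/ 366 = 27.48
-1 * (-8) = 8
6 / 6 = 1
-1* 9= -9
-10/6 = -1.67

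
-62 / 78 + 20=749 / 39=19.21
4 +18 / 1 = 22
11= 11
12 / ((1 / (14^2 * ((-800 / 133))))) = -268800 / 19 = -14147.37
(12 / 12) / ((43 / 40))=40 / 43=0.93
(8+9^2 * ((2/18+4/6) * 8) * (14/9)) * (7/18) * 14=4312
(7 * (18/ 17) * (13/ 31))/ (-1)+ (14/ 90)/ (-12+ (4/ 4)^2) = -814499/ 260865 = -3.12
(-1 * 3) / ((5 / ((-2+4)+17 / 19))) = -33 / 19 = -1.74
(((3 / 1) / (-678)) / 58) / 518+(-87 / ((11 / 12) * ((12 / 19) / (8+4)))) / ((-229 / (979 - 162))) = 110037913940809 / 17103868936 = 6433.51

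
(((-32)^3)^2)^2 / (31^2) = 1152921504606846976 / 961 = 1199710202504523.39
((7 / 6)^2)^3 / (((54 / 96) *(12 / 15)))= 588245 / 104976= 5.60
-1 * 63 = -63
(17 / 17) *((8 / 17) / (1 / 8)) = 64 / 17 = 3.76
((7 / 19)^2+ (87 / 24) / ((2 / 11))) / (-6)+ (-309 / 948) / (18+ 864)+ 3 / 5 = -5525593571 / 2012300640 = -2.75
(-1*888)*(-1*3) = 2664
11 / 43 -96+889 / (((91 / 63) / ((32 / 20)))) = 2484739 / 2795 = 888.99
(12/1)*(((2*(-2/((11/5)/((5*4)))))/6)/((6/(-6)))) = 800/11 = 72.73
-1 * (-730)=730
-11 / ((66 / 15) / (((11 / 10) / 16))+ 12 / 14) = -77 / 454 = -0.17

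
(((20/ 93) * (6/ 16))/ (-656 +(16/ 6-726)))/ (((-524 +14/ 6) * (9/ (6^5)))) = 1944/ 20075507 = 0.00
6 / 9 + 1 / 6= 5 / 6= 0.83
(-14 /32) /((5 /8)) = -7 /10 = -0.70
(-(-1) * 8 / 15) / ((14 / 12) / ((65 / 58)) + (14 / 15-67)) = -13 / 1585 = -0.01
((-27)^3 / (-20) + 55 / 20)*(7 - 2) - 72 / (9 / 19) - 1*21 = 9523 / 2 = 4761.50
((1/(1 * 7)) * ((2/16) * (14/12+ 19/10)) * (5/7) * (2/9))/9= 23/23814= 0.00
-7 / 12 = -0.58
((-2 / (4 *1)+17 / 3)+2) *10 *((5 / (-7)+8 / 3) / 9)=8815 / 567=15.55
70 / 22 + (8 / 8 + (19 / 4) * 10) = 1137 / 22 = 51.68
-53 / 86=-0.62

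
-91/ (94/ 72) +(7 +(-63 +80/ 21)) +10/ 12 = -79657/ 658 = -121.06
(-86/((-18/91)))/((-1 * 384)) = -3913/3456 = -1.13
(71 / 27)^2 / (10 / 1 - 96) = -5041 / 62694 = -0.08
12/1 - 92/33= 304/33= 9.21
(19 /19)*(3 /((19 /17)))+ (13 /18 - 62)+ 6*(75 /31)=-467309 /10602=-44.08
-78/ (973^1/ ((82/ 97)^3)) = -43006704/ 888030829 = -0.05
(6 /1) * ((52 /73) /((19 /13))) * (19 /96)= 169 /292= 0.58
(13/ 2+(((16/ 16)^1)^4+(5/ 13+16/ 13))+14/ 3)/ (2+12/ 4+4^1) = 1.53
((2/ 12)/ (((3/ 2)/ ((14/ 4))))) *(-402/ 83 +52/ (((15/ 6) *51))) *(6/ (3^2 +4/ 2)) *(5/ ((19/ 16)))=-10514336/ 2654091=-3.96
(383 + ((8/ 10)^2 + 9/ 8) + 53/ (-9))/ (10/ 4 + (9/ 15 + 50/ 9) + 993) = 681977/ 1802980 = 0.38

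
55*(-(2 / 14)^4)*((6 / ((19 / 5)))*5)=-0.18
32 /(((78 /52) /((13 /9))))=832 /27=30.81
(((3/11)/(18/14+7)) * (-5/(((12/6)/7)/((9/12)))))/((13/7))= -15435/66352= -0.23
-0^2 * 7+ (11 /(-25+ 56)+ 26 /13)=73 /31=2.35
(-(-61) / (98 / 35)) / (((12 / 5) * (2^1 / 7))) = 1525 / 48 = 31.77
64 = 64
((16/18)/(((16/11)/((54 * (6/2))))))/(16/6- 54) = -27/14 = -1.93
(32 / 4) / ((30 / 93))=124 / 5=24.80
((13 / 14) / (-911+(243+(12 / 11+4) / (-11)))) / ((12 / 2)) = -1573 / 6794256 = -0.00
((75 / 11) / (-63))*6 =-50 / 77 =-0.65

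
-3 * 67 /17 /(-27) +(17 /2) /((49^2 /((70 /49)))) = 1139074 /2571471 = 0.44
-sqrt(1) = -1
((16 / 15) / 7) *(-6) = -32 / 35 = -0.91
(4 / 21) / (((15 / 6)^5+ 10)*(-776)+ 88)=-16 / 7010073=-0.00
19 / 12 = 1.58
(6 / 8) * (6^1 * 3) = 27 / 2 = 13.50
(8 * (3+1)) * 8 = 256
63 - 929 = -866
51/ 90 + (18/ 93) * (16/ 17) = 11839/ 15810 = 0.75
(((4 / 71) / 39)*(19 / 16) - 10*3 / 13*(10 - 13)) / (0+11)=76699 / 121836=0.63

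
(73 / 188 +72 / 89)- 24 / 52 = 160037 / 217516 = 0.74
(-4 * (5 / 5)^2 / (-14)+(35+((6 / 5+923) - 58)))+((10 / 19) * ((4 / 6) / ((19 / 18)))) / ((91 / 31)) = 148092136 / 164255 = 901.60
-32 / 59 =-0.54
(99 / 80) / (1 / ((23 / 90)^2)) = 5819 / 72000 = 0.08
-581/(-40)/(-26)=-581/1040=-0.56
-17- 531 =-548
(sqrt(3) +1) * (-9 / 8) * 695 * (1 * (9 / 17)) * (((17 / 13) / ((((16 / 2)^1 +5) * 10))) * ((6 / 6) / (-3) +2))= -18765 * sqrt(3) / 2704 - 18765 / 2704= -18.96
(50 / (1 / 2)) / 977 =100 / 977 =0.10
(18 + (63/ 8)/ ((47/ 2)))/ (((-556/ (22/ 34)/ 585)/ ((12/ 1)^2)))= -199633005/ 111061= -1797.51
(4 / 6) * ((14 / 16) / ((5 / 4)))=7 / 15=0.47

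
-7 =-7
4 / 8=1 / 2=0.50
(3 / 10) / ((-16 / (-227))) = 681 / 160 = 4.26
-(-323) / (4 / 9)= 2907 / 4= 726.75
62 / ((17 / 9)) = 558 / 17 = 32.82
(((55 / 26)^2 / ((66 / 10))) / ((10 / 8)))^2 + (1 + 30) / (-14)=-6909769 / 3598686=-1.92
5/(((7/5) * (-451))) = -25/3157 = -0.01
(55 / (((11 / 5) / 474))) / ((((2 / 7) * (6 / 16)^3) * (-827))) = -7078400 / 7443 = -951.01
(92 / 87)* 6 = 184 / 29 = 6.34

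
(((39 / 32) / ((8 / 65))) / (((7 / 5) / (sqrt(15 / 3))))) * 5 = 63375 * sqrt(5) / 1792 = 79.08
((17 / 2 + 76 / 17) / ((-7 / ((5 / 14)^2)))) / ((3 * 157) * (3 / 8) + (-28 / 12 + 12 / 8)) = -675 / 502061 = -0.00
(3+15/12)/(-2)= -17/8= -2.12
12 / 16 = 3 / 4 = 0.75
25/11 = 2.27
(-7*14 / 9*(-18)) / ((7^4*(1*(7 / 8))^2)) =256 / 2401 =0.11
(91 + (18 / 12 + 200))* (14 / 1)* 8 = 32760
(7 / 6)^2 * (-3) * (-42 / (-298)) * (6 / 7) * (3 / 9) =-49 / 298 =-0.16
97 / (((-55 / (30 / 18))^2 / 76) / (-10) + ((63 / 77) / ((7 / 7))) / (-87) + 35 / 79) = -1857817720 / 19138609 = -97.07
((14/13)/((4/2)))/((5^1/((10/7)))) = 2/13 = 0.15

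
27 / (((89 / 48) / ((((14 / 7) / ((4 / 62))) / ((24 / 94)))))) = 157356 / 89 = 1768.04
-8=-8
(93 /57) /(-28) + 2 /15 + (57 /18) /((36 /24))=52337 /23940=2.19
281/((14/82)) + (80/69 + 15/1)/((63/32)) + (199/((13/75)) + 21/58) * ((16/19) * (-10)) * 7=-2056430124337/31137561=-66043.39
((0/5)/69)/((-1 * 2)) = 0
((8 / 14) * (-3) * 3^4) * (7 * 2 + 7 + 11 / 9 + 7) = -28404 / 7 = -4057.71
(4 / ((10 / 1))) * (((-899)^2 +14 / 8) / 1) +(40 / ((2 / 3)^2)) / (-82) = 132544801 / 410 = 323280.00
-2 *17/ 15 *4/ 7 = -136/ 105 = -1.30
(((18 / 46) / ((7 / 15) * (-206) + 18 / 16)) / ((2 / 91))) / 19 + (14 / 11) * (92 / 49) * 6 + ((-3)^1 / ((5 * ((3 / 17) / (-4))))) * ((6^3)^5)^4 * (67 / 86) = 3285492637187949015577826045007458320781070380682379945284 / 6344687195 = 517833667162837807258963900000000000000000000000.00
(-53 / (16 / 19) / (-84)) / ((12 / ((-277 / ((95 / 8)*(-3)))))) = 14681 / 30240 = 0.49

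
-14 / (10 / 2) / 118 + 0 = -7 / 295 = -0.02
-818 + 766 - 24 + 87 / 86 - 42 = -10061 / 86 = -116.99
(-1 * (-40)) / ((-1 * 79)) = -40 / 79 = -0.51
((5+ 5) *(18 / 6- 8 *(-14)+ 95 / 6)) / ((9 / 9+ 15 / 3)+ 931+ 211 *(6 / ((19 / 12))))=14915 / 19797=0.75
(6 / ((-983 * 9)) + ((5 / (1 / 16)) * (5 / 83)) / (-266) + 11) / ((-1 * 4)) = -357482243 / 130216044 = -2.75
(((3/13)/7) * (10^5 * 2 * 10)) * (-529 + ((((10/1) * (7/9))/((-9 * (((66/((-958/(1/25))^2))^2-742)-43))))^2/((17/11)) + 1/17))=-491948684797732365871708928404921141253655015104000000/14105957453114146499881730735863976785641599169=-34875242.35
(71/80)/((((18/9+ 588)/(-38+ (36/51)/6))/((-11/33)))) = 11431/601800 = 0.02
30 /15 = 2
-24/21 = -8/7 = -1.14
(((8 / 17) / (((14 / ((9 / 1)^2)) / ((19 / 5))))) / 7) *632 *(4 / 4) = 3890592 / 4165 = 934.12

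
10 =10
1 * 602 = 602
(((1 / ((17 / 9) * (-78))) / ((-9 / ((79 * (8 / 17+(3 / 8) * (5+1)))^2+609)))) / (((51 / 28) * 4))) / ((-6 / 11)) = -8.88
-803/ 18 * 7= -5621/ 18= -312.28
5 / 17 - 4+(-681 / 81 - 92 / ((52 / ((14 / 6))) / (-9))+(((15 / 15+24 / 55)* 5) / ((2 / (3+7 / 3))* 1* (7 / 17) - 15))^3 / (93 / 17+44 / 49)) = 107122070419984249361 / 4280982174705365415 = 25.02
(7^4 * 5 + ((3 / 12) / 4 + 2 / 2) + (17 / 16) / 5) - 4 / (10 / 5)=480171 / 40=12004.28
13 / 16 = 0.81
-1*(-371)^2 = -137641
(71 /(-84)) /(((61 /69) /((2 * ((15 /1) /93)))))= -8165 /26474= -0.31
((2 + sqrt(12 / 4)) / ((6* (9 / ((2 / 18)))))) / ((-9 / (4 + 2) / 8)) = -16 / 729 - 8* sqrt(3) / 729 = -0.04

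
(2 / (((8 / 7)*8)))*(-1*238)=-833 / 16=-52.06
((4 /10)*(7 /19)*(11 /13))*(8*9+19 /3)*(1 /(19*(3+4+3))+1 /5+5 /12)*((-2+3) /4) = 1.52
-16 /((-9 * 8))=2 /9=0.22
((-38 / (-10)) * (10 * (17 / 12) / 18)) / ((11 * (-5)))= -323 / 5940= -0.05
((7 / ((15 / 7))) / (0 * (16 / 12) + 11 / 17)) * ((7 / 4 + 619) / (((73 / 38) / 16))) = 314387528 / 12045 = 26101.08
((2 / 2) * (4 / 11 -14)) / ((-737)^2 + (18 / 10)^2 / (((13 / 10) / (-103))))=-0.00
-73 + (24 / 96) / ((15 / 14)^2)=-16376 / 225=-72.78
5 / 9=0.56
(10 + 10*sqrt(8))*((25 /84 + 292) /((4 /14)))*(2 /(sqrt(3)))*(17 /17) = 122765*sqrt(3) /18 + 122765*sqrt(6) /9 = 45225.47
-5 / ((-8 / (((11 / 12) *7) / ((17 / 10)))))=1925 / 816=2.36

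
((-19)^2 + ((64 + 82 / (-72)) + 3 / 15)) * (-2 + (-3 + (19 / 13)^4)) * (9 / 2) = -238229051 / 285610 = -834.11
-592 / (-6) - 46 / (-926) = 98.72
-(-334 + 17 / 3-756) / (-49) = -3253 / 147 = -22.13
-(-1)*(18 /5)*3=54 /5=10.80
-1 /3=-0.33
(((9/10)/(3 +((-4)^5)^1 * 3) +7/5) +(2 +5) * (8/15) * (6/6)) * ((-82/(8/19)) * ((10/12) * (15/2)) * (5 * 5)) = -5113258625/32736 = -156196.81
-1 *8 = -8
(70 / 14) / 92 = 5 / 92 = 0.05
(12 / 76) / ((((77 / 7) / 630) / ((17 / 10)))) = 3213 / 209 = 15.37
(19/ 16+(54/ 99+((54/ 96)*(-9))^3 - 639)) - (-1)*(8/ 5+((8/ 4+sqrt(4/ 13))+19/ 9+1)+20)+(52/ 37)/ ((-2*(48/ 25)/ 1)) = -740.11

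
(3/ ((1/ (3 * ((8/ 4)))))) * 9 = 162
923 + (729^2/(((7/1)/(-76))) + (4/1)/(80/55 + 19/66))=-4644049477/805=-5769005.56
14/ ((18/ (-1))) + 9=74/ 9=8.22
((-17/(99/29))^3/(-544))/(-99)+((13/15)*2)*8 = 213088992647/15369536160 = 13.86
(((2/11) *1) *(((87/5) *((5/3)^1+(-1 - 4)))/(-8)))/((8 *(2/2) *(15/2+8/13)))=377/18568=0.02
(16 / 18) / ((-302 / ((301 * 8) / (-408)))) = 1204 / 69309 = 0.02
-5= -5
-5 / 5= -1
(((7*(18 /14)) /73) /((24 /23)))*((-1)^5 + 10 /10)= 0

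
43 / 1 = 43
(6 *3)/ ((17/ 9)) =162/ 17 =9.53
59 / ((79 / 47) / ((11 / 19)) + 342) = 30503 / 178315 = 0.17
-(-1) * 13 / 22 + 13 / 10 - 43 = -41.11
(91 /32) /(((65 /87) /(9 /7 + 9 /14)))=7.34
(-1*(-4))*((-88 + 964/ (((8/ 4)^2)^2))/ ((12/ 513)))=-18981/ 4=-4745.25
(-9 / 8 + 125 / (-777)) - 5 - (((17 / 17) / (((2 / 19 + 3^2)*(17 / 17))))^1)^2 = -1171659793 / 186038664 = -6.30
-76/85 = -0.89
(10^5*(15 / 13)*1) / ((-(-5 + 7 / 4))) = 6000000 / 169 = 35502.96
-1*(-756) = 756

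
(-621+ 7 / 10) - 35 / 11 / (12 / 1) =-409573 / 660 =-620.57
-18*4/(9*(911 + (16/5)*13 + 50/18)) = -45/5374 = -0.01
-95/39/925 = -19/7215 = -0.00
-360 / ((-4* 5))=18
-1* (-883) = 883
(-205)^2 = 42025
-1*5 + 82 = 77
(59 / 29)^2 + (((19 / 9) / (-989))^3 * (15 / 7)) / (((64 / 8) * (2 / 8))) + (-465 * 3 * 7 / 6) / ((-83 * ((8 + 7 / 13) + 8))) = 611598199033268539 / 114859593934633107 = 5.32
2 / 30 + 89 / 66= 467 / 330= 1.42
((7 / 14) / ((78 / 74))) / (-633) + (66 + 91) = 7751681 / 49374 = 157.00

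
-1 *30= -30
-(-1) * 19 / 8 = 19 / 8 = 2.38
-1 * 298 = -298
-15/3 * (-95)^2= -45125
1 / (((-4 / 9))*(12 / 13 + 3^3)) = -39 / 484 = -0.08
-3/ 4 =-0.75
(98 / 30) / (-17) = -49 / 255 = -0.19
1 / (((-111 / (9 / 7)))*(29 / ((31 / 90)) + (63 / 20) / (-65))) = -40300 / 292760391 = -0.00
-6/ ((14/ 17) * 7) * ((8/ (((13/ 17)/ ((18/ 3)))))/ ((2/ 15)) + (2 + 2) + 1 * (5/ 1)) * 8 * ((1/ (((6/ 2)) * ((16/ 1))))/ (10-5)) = -15147/ 910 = -16.65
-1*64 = -64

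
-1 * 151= -151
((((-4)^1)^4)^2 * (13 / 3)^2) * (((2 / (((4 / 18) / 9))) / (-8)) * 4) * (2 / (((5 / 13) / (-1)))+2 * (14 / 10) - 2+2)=598081536 / 5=119616307.20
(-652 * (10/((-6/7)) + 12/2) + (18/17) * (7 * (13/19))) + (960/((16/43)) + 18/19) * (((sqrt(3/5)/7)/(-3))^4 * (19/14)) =502116447643/135716525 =3699.74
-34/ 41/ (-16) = 17/ 328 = 0.05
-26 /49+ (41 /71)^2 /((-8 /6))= -771371 /988036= -0.78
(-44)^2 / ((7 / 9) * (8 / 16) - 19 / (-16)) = 278784 / 227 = 1228.12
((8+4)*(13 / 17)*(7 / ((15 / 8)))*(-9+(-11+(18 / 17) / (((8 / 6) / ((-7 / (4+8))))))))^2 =1026193312144 / 2088025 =491466.01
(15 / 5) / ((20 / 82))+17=293 / 10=29.30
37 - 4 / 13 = 477 / 13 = 36.69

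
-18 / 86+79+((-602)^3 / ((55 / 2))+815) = -18760266073 / 2365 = -7932459.23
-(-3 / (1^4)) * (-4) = -12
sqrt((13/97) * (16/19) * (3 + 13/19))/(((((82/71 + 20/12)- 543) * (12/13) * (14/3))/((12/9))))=-923 * sqrt(88270)/742181629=-0.00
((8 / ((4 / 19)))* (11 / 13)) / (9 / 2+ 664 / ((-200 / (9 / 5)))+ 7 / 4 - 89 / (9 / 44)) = -1881000 / 25437971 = -0.07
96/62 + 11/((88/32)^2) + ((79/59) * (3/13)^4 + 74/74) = 2302342194/574618759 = 4.01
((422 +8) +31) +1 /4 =1845 /4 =461.25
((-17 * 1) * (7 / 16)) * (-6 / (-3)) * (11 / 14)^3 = -22627 / 3136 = -7.22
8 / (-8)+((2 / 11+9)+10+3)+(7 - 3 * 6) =112 / 11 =10.18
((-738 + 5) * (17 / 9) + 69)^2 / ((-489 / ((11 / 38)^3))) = -23323379200 / 271678131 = -85.85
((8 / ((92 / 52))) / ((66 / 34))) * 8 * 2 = 28288 / 759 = 37.27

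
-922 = -922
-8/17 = -0.47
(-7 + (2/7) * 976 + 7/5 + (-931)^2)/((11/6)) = 182077194/385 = 472927.78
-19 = -19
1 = 1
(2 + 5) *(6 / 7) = 6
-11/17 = -0.65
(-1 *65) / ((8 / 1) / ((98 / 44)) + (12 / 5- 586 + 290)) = 15925 / 71052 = 0.22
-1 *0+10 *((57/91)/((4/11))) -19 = -323/182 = -1.77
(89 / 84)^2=7921 / 7056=1.12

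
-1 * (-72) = 72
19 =19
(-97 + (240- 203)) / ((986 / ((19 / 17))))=-570 / 8381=-0.07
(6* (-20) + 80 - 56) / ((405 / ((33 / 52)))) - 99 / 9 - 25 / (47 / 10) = -452831 / 27495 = -16.47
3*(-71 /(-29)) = 213 /29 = 7.34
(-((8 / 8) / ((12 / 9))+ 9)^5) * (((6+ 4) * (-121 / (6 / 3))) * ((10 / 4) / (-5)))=-54585640395 / 2048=-26653144.72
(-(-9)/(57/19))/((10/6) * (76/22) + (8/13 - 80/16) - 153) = -1287/65048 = -0.02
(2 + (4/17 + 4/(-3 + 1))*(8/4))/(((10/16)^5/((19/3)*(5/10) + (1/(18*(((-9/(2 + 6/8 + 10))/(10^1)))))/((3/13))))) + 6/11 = 210908798/47334375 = 4.46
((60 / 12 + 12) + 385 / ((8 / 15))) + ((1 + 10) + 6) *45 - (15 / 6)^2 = 11981 / 8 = 1497.62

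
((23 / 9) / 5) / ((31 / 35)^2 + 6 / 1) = 5635 / 74799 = 0.08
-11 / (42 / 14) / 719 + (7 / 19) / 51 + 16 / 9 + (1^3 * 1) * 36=78965020 / 2090133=37.78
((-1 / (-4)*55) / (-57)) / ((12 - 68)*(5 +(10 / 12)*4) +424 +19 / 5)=25 / 4028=0.01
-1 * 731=-731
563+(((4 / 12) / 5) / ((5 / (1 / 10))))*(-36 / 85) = 5981869 / 10625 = 563.00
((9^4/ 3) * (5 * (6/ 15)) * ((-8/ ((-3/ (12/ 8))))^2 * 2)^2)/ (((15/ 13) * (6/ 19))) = 61461504/ 5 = 12292300.80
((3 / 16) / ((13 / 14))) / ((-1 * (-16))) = 21 / 1664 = 0.01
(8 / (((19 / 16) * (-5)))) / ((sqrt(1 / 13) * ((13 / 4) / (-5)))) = 512 * sqrt(13) / 247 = 7.47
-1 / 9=-0.11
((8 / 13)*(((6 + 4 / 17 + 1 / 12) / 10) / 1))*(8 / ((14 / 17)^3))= 5.57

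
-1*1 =-1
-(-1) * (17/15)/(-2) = -17/30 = -0.57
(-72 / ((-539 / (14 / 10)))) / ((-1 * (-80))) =0.00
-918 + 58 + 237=-623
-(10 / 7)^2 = -100 / 49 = -2.04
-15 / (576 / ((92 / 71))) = -115 / 3408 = -0.03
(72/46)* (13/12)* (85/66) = 1105/506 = 2.18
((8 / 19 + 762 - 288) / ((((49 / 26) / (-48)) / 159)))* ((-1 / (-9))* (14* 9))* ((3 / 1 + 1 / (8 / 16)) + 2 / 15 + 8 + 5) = -324344776704 / 665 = -487736506.32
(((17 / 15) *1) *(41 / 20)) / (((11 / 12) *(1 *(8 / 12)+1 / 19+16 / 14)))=278103 / 204325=1.36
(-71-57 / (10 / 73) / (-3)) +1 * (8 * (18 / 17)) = 12949 / 170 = 76.17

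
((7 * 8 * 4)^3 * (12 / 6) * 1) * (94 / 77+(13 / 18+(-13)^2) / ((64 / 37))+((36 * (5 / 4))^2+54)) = 4847694003712 / 99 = 48966606098.10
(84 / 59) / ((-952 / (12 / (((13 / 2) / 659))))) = -23724 / 13039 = -1.82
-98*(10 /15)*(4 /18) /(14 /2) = -2.07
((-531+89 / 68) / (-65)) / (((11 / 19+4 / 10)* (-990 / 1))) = -0.01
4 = 4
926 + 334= 1260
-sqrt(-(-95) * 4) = -2 * sqrt(95) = -19.49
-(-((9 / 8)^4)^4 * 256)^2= -3433683820292512484657849089281 / 1208925819614629174706176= -2840276.69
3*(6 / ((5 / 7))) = 126 / 5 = 25.20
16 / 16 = 1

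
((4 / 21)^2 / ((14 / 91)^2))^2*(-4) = -1827904 / 194481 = -9.40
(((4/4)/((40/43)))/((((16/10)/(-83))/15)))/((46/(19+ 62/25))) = -5749659/14720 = -390.60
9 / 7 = 1.29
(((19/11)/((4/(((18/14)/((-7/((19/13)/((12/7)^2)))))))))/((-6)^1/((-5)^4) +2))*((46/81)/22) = -5189375/10144113408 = -0.00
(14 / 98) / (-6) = -0.02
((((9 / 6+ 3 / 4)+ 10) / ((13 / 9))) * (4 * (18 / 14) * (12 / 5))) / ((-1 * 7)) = -972 / 65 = -14.95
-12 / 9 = -1.33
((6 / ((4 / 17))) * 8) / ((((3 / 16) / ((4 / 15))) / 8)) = 34816 / 15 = 2321.07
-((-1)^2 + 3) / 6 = -2 / 3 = -0.67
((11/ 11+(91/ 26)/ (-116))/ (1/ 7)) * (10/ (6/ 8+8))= 225/ 29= 7.76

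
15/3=5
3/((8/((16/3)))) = 2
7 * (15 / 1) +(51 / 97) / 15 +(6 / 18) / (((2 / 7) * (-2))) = 607909 / 5820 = 104.45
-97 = -97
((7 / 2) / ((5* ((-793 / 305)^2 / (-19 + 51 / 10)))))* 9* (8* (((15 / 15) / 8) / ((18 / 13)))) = -973 / 104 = -9.36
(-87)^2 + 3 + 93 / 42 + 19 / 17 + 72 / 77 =19834667 / 2618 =7576.27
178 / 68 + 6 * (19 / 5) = 25.42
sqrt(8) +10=2 * sqrt(2) +10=12.83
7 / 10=0.70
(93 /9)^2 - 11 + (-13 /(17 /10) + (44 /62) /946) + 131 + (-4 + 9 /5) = 221214781 /1019745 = 216.93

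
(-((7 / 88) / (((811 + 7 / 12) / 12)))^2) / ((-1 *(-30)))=-2646 / 57383113205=-0.00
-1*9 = -9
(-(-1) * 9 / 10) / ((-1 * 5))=-9 / 50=-0.18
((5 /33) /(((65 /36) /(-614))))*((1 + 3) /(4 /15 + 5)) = -442080 /11297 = -39.13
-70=-70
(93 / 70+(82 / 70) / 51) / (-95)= -193 / 13566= -0.01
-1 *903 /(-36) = 301 /12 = 25.08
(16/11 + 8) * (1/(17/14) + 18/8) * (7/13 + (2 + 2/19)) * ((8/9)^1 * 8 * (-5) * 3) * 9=-1253760/17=-73750.59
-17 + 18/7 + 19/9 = -776/63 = -12.32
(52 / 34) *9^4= 170586 / 17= 10034.47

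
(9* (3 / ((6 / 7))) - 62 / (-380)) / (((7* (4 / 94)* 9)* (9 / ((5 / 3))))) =2.19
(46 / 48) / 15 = 23 / 360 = 0.06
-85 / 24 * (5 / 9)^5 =-265625 / 1417176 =-0.19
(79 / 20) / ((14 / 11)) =869 / 280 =3.10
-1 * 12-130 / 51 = -742 / 51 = -14.55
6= 6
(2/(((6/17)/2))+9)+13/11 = 710/33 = 21.52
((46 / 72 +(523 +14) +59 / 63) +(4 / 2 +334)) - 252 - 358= 66673 / 252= 264.58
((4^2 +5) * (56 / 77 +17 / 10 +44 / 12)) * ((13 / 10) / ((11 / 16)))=732004 / 3025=241.98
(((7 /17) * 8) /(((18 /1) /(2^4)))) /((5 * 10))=224 /3825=0.06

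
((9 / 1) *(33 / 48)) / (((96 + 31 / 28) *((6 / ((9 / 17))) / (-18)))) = -18711 / 184892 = -0.10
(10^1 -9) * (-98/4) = -24.50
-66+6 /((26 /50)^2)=-7404 /169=-43.81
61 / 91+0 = 61 / 91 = 0.67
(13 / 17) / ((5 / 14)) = 182 / 85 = 2.14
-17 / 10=-1.70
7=7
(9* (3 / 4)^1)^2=729 / 16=45.56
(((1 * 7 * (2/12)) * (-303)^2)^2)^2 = 2105950549672546459281/16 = 131621909354534153705.06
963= 963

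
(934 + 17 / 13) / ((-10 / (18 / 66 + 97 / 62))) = -15235227 / 88660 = -171.84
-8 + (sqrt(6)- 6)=-14 + sqrt(6)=-11.55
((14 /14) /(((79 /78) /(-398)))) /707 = -31044 /55853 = -0.56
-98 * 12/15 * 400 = -31360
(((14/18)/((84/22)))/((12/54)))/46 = 0.02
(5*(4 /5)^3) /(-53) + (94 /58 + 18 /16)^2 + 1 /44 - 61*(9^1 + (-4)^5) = 48577270412279 /784484800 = 61922.51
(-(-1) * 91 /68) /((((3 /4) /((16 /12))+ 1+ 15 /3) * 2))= 0.10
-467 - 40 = -507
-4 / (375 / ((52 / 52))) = -4 / 375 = -0.01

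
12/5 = 2.40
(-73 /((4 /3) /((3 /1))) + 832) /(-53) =-2671 /212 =-12.60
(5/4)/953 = 5/3812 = 0.00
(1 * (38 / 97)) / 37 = 38 / 3589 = 0.01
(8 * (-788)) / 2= -3152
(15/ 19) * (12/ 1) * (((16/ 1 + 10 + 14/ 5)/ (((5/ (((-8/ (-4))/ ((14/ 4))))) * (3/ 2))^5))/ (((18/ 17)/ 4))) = 71303168/ 26943721875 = 0.00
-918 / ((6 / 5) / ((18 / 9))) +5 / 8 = -12235 / 8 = -1529.38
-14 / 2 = -7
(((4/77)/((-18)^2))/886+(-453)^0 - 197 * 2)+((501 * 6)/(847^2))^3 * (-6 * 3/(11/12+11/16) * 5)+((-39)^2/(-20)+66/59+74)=-474222870310514150251711470811/1203821067855082891120234020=-393.93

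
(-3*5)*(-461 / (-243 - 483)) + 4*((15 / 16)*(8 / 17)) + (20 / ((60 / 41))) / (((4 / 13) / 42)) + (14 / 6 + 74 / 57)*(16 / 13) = 946149565 / 508079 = 1862.21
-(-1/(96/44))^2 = -121/576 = -0.21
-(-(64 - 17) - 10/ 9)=433/ 9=48.11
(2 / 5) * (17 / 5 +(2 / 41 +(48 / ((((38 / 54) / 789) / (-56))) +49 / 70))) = -1205523.90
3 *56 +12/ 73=12276/ 73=168.16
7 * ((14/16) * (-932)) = -11417/2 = -5708.50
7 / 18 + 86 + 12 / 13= 20431 / 234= 87.31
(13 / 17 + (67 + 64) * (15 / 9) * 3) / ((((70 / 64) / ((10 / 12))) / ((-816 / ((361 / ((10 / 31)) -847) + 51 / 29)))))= -275875840 / 185311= -1488.72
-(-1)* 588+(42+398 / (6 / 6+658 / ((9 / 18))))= 630.30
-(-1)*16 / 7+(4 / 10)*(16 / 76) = 1576 / 665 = 2.37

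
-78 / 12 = -13 / 2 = -6.50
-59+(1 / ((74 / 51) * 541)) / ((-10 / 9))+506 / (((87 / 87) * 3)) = 131710483 / 1201020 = 109.67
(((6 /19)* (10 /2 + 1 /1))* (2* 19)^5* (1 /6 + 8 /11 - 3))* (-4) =13912027392 /11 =1264729762.91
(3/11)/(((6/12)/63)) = 378/11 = 34.36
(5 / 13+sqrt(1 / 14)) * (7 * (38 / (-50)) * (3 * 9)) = -3591 / 65 - 513 * sqrt(14) / 50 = -93.64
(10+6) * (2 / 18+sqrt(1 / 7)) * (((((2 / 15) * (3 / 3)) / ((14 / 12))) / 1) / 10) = 32 / 1575+32 * sqrt(7) / 1225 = 0.09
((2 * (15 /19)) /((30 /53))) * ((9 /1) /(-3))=-159 /19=-8.37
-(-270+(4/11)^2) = 32654/121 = 269.87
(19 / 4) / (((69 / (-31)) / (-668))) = 1425.55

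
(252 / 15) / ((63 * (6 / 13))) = 26 / 45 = 0.58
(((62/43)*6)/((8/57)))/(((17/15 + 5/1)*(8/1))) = 79515/63296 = 1.26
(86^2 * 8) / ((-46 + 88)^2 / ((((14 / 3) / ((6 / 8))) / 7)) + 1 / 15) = 1775040 / 59537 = 29.81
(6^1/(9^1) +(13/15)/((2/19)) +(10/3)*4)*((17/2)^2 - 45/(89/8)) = 16195427/10680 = 1516.43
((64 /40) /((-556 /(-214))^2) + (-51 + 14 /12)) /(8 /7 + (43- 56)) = 201232549 /48109290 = 4.18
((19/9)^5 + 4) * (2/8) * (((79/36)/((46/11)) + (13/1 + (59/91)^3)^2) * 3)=450656401368900275604635/74038902112001971872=6086.75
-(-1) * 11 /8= 11 /8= 1.38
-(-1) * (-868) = -868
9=9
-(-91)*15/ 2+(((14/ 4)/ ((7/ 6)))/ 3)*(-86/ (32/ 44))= 2257/ 4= 564.25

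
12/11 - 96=-1044/11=-94.91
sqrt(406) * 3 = 60.45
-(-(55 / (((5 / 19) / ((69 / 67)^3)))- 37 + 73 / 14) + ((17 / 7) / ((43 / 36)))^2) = 10483452898313 / 54498857126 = 192.36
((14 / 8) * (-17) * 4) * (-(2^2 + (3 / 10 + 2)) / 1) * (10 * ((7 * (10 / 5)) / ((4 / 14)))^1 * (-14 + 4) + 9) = -36667827 / 10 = -3666782.70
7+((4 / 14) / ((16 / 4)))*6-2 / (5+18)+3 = 1665 / 161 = 10.34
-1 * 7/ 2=-7/ 2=-3.50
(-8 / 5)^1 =-8 / 5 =-1.60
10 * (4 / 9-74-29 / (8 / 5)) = -33005 / 36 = -916.81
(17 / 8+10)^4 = 88529281 / 4096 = 21613.59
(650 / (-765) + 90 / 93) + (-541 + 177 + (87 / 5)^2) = -7247533 / 118575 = -61.12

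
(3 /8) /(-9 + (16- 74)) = -3 /536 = -0.01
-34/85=-2/5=-0.40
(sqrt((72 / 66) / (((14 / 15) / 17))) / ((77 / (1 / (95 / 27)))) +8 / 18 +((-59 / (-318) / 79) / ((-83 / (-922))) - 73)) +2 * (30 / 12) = -211211171 / 3127689 +81 * sqrt(13090) / 563255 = -67.51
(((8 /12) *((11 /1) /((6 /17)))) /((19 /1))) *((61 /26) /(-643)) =-11407 /2858778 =-0.00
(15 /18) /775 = 1 /930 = 0.00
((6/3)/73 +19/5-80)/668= -27803/243820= -0.11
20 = 20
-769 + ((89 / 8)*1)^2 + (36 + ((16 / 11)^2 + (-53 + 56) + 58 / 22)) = -4657879 / 7744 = -601.48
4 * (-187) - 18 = -766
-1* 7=-7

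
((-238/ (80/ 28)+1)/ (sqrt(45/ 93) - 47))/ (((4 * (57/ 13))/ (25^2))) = 63.34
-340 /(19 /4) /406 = -0.18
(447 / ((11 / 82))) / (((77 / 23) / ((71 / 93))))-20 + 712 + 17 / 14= 76307443 / 52514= 1453.09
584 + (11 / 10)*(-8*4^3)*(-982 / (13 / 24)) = 66405448 / 65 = 1021622.28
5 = 5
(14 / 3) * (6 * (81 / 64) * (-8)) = -567 / 2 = -283.50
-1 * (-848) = 848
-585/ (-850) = 117/ 170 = 0.69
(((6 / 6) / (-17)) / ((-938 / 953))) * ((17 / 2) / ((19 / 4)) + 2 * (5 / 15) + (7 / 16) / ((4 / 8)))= 206801 / 1038768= 0.20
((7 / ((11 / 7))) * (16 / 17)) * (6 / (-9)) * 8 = -12544 / 561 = -22.36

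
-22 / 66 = -1 / 3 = -0.33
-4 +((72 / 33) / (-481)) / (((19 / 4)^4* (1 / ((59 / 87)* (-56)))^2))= -6981077543780 / 1739680180953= -4.01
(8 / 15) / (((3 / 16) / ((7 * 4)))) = 3584 / 45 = 79.64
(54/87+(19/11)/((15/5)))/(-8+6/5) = -5725/32538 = -0.18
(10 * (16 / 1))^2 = 25600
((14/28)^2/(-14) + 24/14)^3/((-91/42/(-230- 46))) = 177476625/285376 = 621.90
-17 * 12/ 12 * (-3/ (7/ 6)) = 306/ 7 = 43.71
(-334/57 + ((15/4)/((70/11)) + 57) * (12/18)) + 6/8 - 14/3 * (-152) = 98768/133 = 742.62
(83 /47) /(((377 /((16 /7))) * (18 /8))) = 5312 /1116297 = 0.00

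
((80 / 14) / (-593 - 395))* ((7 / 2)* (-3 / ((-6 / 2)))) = -5 / 247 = -0.02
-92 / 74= -46 / 37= -1.24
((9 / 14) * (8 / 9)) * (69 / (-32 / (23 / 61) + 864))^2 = 2518569 / 561971200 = 0.00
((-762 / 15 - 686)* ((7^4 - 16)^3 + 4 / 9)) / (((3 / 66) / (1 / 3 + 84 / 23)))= -876437701539799.61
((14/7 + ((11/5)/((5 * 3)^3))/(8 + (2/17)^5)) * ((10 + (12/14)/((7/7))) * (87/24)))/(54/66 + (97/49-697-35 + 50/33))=-77825751950681/719443568700000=-0.11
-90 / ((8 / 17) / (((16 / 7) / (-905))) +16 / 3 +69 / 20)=91800 / 181091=0.51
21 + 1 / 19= 400 / 19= 21.05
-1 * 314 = -314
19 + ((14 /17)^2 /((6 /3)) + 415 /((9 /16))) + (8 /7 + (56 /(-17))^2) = 14003203 /18207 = 769.11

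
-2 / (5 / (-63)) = 126 / 5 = 25.20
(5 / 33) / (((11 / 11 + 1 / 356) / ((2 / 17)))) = 3560 / 200277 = 0.02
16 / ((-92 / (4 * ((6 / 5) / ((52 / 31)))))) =-744 / 1495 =-0.50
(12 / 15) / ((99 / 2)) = 8 / 495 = 0.02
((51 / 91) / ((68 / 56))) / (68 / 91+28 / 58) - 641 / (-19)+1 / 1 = 360917 / 10279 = 35.11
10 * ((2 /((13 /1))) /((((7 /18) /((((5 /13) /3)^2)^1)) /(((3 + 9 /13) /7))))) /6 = 8000 /1399489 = 0.01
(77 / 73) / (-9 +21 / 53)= -4081 / 33288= -0.12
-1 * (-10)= 10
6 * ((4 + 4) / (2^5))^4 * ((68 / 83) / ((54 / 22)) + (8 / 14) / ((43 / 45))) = 39283 / 1798776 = 0.02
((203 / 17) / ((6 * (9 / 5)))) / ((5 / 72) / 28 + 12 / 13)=1477840 / 1237107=1.19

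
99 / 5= 19.80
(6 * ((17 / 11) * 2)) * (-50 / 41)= -10200 / 451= -22.62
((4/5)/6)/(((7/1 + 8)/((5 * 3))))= 2/15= 0.13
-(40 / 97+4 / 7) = -668 / 679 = -0.98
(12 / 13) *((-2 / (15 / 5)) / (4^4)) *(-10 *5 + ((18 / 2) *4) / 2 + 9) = 23 / 416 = 0.06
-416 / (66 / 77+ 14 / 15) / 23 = -10920 / 1081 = -10.10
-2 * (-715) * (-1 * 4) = -5720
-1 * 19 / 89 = -19 / 89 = -0.21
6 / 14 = 3 / 7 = 0.43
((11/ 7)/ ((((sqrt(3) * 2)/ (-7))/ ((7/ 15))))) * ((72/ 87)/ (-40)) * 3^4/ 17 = 2079 * sqrt(3)/ 24650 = 0.15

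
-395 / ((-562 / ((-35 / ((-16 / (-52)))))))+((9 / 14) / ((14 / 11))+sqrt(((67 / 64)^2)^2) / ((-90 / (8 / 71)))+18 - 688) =-33760825042961 / 45047761920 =-749.45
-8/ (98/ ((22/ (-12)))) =22/ 147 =0.15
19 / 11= 1.73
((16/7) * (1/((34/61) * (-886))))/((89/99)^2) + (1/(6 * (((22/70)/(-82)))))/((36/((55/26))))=-3002789661227/1172540370456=-2.56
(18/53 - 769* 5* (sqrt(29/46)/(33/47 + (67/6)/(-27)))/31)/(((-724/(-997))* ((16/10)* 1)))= 44865/153488 - 72970006275* sqrt(1334)/9072942112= -293.46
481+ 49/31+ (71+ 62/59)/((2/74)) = 5758537/1829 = 3148.46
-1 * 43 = -43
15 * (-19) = -285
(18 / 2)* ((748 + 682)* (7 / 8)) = 45045 / 4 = 11261.25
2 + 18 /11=40 /11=3.64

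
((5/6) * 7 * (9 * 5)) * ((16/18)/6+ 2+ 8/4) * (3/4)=2450/3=816.67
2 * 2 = 4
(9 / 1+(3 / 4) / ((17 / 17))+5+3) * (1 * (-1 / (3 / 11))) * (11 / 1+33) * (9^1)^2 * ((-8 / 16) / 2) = 231957 / 4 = 57989.25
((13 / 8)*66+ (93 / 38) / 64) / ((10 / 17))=887145 / 4864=182.39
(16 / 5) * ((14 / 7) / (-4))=-8 / 5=-1.60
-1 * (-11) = 11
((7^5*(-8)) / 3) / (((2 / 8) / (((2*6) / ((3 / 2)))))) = -4302592 / 3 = -1434197.33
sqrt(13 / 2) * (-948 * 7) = -3318 * sqrt(26) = -16918.55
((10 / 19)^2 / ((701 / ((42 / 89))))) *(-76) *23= -386400 / 1185391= -0.33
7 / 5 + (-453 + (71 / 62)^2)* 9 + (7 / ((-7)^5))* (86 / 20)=-187533037633 / 46147220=-4063.80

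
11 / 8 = 1.38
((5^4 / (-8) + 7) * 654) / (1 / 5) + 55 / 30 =-2790923 / 12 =-232576.92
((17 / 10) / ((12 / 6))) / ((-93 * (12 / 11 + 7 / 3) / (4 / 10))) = -187 / 175150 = -0.00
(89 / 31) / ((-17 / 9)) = -801 / 527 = -1.52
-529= -529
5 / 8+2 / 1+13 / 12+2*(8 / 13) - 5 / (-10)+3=2633 / 312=8.44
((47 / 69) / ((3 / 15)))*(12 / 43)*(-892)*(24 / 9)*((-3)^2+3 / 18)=-184465600 / 8901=-20724.14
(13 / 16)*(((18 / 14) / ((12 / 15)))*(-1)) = -585 / 448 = -1.31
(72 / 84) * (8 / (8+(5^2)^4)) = 0.00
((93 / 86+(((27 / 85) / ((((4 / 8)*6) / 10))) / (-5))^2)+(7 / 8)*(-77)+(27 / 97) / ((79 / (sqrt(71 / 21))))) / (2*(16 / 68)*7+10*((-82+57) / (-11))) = -1811201359 / 711409200+561*sqrt(1491) / 87005702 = -2.55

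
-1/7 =-0.14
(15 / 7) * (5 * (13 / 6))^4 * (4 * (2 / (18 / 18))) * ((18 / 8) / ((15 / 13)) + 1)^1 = 1053186875 / 1512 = 696552.17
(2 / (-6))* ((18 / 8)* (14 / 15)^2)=-49 / 75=-0.65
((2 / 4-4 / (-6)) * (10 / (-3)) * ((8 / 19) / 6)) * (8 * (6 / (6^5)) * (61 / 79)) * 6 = -8540 / 1094229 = -0.01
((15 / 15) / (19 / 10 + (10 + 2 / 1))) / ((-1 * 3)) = -10 / 417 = -0.02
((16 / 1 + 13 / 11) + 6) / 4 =255 / 44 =5.80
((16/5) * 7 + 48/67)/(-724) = -1936/60635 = -0.03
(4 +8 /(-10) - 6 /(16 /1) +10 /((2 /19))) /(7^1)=559 /40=13.98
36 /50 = 18 /25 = 0.72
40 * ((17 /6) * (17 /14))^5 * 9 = 10079969502245 /58084992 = 173538.28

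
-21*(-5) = 105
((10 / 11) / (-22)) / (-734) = 5 / 88814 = 0.00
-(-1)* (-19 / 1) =-19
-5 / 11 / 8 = -5 / 88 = -0.06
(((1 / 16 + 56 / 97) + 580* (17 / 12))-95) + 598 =6170627 / 4656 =1325.31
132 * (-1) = -132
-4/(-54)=2/27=0.07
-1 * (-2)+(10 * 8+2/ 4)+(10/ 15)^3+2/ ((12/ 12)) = 4579/ 54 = 84.80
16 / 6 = 8 / 3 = 2.67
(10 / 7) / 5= 2 / 7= 0.29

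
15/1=15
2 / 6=1 / 3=0.33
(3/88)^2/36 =1/30976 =0.00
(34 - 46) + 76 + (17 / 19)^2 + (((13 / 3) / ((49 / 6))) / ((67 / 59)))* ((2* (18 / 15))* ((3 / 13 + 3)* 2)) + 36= 91466317 / 846545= 108.05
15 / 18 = 5 / 6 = 0.83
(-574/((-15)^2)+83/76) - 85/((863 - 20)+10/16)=-10588753/6788700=-1.56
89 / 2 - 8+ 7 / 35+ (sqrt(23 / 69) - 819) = -7823 / 10+ sqrt(3) / 3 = -781.72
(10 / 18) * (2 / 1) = 10 / 9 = 1.11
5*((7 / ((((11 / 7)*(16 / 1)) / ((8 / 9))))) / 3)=245 / 594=0.41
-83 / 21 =-3.95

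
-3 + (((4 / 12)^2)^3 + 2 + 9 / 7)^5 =1317573258484847405395 / 3460412257114765743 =380.76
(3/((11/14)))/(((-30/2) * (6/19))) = -0.81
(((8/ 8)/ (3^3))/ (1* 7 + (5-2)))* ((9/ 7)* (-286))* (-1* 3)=143/ 35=4.09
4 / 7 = 0.57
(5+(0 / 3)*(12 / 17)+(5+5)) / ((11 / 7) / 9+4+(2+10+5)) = 945 / 1334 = 0.71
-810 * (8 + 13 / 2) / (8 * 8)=-11745 / 64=-183.52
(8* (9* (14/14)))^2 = 5184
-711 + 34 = -677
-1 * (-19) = 19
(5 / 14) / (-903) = -5 / 12642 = -0.00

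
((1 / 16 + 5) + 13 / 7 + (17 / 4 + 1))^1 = 1363 / 112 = 12.17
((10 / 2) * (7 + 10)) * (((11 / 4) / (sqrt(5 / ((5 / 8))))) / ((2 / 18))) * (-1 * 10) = -42075 * sqrt(2) / 8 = -7437.88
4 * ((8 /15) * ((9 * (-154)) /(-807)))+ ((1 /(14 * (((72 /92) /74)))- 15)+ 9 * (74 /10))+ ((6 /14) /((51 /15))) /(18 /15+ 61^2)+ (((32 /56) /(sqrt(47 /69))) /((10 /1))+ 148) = 2 * sqrt(3243) /1645+ 2252152815439 /10723620978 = 210.09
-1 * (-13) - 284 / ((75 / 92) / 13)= -4515.85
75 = 75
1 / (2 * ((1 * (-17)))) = -1 / 34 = -0.03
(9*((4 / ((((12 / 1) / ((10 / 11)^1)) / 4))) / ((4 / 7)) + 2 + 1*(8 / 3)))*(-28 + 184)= 104832 / 11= 9530.18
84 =84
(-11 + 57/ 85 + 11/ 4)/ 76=-2577/ 25840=-0.10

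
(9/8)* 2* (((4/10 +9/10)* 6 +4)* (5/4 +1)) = 59.74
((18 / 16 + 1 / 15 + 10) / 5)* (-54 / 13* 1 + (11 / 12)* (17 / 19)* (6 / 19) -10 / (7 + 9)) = -227897699 / 22526400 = -10.12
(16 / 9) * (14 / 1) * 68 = 15232 / 9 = 1692.44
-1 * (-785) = 785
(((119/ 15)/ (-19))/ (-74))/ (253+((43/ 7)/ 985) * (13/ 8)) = 656404/ 29433286251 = 0.00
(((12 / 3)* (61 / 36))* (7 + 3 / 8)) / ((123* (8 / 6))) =3599 / 11808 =0.30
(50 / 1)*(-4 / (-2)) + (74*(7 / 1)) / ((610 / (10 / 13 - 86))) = 109528 / 3965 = 27.62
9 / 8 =1.12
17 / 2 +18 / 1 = 53 / 2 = 26.50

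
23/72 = 0.32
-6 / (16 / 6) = -9 / 4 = -2.25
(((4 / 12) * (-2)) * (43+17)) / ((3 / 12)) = -160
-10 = -10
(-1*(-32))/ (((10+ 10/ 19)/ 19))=1444/ 25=57.76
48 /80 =3 /5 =0.60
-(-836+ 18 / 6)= 833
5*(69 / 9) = 115 / 3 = 38.33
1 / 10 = 0.10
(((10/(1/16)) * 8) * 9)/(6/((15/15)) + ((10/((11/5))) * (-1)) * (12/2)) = -541.54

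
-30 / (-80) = 3 / 8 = 0.38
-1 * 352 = -352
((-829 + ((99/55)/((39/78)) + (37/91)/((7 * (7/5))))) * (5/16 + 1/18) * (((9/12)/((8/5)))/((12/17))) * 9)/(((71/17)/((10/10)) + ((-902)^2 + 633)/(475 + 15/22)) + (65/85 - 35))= -4051647708805/3752876576512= -1.08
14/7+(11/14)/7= 207/98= 2.11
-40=-40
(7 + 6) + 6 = 19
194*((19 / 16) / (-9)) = -1843 / 72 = -25.60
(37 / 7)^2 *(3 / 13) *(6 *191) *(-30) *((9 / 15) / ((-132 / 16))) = 112958928 / 7007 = 16120.87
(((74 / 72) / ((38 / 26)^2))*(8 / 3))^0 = 1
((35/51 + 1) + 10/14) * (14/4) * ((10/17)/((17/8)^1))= 34280/14739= 2.33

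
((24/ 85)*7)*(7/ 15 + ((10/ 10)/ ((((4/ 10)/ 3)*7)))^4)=3.53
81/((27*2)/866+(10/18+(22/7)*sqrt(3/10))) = -93112501860/4802427227+94718880333*sqrt(30)/9604854454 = 34.63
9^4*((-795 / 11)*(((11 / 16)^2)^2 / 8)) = -6942489345 / 524288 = -13241.75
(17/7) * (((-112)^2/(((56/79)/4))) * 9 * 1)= 1547136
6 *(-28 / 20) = -42 / 5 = -8.40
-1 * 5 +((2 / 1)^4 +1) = 12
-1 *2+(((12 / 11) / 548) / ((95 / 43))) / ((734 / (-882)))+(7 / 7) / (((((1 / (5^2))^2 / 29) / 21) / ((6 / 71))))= 119984311291321 / 3730450405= 32163.49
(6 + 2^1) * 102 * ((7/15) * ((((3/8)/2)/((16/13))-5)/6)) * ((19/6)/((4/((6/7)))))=-400843/1920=-208.77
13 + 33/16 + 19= 545/16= 34.06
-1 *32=-32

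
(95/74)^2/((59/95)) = 857375/323084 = 2.65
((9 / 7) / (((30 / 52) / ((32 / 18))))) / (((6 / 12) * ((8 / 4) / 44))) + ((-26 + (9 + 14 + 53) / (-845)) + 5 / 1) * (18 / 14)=2612209 / 17745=147.21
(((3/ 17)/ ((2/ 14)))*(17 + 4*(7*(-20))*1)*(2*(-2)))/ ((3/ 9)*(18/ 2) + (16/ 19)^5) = 112939827588/ 144106841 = 783.72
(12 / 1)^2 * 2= 288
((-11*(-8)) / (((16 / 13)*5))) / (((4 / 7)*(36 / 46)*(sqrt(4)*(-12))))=-1.33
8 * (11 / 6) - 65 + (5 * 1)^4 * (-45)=-84526 / 3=-28175.33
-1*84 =-84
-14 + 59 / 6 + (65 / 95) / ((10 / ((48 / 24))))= -2297 / 570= -4.03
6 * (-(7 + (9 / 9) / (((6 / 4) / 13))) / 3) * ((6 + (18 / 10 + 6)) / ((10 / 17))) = -18377 / 25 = -735.08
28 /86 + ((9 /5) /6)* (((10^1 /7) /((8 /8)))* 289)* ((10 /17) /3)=7408 /301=24.61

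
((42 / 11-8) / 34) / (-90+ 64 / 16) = 23 / 16082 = 0.00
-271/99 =-2.74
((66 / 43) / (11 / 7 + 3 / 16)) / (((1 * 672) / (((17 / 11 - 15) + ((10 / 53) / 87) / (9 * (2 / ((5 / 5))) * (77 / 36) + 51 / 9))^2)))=0.24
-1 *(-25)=25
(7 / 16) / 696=7 / 11136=0.00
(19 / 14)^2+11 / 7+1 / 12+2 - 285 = -41087 / 147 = -279.50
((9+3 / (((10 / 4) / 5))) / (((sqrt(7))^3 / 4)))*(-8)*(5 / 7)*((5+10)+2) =-40800*sqrt(7) / 343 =-314.71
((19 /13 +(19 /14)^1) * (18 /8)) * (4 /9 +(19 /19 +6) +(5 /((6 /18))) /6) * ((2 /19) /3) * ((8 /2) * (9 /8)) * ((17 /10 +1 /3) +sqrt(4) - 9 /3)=10.29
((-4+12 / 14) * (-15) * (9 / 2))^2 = 2205225 / 49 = 45004.59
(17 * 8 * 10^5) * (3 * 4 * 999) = 163036800000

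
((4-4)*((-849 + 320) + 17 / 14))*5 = 0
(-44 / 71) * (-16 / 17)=704 / 1207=0.58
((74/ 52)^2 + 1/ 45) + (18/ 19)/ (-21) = 8100853/ 4045860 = 2.00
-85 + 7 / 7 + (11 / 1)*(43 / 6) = -31 / 6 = -5.17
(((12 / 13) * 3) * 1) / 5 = 36 / 65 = 0.55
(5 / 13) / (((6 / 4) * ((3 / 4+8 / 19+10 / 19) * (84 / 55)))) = 10450 / 105651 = 0.10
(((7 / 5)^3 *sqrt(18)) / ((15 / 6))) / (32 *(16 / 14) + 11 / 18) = 259308 *sqrt(2) / 2928125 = 0.13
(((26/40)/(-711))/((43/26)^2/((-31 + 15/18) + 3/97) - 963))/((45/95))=732130477/365343055026750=0.00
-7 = -7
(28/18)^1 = 14/9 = 1.56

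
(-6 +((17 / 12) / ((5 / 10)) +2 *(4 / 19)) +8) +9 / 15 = 3337 / 570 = 5.85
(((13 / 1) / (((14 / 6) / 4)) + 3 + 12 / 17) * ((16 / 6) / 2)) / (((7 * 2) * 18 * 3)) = 1031 / 22491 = 0.05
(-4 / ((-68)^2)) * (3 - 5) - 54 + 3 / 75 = -779697 / 14450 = -53.96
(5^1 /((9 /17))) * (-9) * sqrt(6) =-85 * sqrt(6) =-208.21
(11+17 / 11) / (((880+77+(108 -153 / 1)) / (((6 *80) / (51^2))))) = 460 / 181203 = 0.00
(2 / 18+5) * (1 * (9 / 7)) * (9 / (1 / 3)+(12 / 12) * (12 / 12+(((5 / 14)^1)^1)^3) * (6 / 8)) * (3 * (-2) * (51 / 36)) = -119238969 / 76832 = -1551.94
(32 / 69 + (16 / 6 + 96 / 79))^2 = 62346816 / 3301489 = 18.88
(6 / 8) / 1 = 3 / 4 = 0.75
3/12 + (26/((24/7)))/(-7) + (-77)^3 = -2739203/6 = -456533.83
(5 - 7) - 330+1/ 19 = -6307/ 19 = -331.95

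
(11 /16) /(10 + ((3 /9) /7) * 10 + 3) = 231 /4528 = 0.05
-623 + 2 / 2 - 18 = -640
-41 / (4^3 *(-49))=41 / 3136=0.01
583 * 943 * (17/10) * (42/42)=9346073/10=934607.30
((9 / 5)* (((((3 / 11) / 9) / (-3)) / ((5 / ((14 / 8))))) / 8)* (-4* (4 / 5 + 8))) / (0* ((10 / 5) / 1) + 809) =7 / 202250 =0.00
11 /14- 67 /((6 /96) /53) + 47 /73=-58064491 /1022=-56814.57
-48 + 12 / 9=-140 / 3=-46.67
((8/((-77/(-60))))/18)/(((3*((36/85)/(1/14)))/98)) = 1700/891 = 1.91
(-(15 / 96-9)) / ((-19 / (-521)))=147443 / 608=242.50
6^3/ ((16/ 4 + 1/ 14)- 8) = -3024/ 55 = -54.98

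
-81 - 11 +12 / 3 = -88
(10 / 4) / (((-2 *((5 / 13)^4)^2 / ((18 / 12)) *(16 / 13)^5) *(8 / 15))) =-2599.60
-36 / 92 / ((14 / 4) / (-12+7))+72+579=104901 / 161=651.56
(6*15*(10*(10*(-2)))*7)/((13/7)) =-882000/13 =-67846.15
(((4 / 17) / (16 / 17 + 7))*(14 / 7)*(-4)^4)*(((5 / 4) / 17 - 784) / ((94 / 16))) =-24260608 / 11985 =-2024.25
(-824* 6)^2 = 24443136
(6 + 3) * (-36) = -324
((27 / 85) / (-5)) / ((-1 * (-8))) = -27 / 3400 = -0.01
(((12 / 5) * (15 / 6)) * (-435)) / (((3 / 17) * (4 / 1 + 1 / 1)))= -2958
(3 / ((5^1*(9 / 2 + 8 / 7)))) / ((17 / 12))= 504 / 6715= 0.08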